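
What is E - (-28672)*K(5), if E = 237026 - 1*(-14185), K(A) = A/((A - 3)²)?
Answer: 287051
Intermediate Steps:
K(A) = A/(-3 + A)² (K(A) = A/((-3 + A)²) = A/(-3 + A)²)
E = 251211 (E = 237026 + 14185 = 251211)
E - (-28672)*K(5) = 251211 - (-28672)*5/(-3 + 5)² = 251211 - (-28672)*5/2² = 251211 - (-28672)*5*(¼) = 251211 - (-28672)*5/4 = 251211 - 1*(-35840) = 251211 + 35840 = 287051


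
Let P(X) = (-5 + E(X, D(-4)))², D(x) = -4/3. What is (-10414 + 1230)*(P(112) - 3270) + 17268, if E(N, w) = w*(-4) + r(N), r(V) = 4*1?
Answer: 268888436/9 ≈ 2.9876e+7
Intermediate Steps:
D(x) = -4/3 (D(x) = -4*⅓ = -4/3)
r(V) = 4
E(N, w) = 4 - 4*w (E(N, w) = w*(-4) + 4 = -4*w + 4 = 4 - 4*w)
P(X) = 169/9 (P(X) = (-5 + (4 - 4*(-4/3)))² = (-5 + (4 + 16/3))² = (-5 + 28/3)² = (13/3)² = 169/9)
(-10414 + 1230)*(P(112) - 3270) + 17268 = (-10414 + 1230)*(169/9 - 3270) + 17268 = -9184*(-29261/9) + 17268 = 268733024/9 + 17268 = 268888436/9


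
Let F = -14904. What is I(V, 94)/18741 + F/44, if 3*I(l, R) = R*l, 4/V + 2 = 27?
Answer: -5237168314/15461325 ≈ -338.73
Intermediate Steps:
V = 4/25 (V = 4/(-2 + 27) = 4/25 ≈ 0.16000)
I(l, R) = R*l/3 (I(l, R) = (R*l)/3 = R*l/3)
I(V, 94)/18741 + F/44 = ((⅓)*94*(4/25))/18741 - 14904/44 = (376/75)*(1/18741) - 14904*1/44 = 376/1405575 - 3726/11 = -5237168314/15461325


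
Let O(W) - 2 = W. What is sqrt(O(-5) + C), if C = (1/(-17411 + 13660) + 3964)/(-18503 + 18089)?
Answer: I*sqrt(3094056370)/15686 ≈ 3.5461*I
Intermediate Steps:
O(W) = 2 + W
C = -1652107/172546 (C = (1/(-3751) + 3964)/(-414) = (-1/3751 + 3964)*(-1/414) = (14868963/3751)*(-1/414) = -1652107/172546 ≈ -9.5749)
sqrt(O(-5) + C) = sqrt((2 - 5) - 1652107/172546) = sqrt(-3 - 1652107/172546) = sqrt(-2169745/172546) = I*sqrt(3094056370)/15686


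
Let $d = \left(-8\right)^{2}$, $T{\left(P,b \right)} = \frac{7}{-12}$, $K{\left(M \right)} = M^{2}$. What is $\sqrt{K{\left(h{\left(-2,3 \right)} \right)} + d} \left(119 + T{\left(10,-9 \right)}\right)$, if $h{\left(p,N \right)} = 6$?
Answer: $\frac{7105}{6} \approx 1184.2$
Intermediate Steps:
$T{\left(P,b \right)} = - \frac{7}{12}$ ($T{\left(P,b \right)} = 7 \left(- \frac{1}{12}\right) = - \frac{7}{12}$)
$d = 64$
$\sqrt{K{\left(h{\left(-2,3 \right)} \right)} + d} \left(119 + T{\left(10,-9 \right)}\right) = \sqrt{6^{2} + 64} \left(119 - \frac{7}{12}\right) = \sqrt{36 + 64} \cdot \frac{1421}{12} = \sqrt{100} \cdot \frac{1421}{12} = 10 \cdot \frac{1421}{12} = \frac{7105}{6}$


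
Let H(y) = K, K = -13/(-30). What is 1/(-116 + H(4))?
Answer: -30/3467 ≈ -0.0086530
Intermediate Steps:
K = 13/30 (K = -13*(-1/30) = 13/30 ≈ 0.43333)
H(y) = 13/30
1/(-116 + H(4)) = 1/(-116 + 13/30) = 1/(-3467/30) = -30/3467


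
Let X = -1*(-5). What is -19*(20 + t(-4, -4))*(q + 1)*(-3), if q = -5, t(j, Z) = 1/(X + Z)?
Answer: -4788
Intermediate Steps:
X = 5
t(j, Z) = 1/(5 + Z)
-19*(20 + t(-4, -4))*(q + 1)*(-3) = -19*(20 + 1/(5 - 4))*(-5 + 1)*(-3) = -19*(20 + 1/1)*(-4)*(-3) = -19*(20 + 1)*(-4)*(-3) = -399*(-4)*(-3) = -19*(-84)*(-3) = 1596*(-3) = -4788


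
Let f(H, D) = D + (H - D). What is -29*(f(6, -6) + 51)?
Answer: -1653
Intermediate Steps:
f(H, D) = H
-29*(f(6, -6) + 51) = -29*(6 + 51) = -29*57 = -1653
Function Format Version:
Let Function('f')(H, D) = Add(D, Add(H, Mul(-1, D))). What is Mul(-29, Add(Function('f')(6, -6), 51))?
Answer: -1653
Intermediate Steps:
Function('f')(H, D) = H
Mul(-29, Add(Function('f')(6, -6), 51)) = Mul(-29, Add(6, 51)) = Mul(-29, 57) = -1653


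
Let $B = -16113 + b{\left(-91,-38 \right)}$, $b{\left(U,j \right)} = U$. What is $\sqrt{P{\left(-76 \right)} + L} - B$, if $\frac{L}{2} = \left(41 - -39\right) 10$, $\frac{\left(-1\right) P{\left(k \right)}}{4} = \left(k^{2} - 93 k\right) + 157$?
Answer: $16204 + 2 i \sqrt{12601} \approx 16204.0 + 224.51 i$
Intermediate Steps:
$P{\left(k \right)} = -628 - 4 k^{2} + 372 k$ ($P{\left(k \right)} = - 4 \left(\left(k^{2} - 93 k\right) + 157\right) = - 4 \left(157 + k^{2} - 93 k\right) = -628 - 4 k^{2} + 372 k$)
$L = 1600$ ($L = 2 \left(41 - -39\right) 10 = 2 \left(41 + 39\right) 10 = 2 \cdot 80 \cdot 10 = 2 \cdot 800 = 1600$)
$B = -16204$ ($B = -16113 - 91 = -16204$)
$\sqrt{P{\left(-76 \right)} + L} - B = \sqrt{\left(-628 - 4 \left(-76\right)^{2} + 372 \left(-76\right)\right) + 1600} - -16204 = \sqrt{\left(-628 - 23104 - 28272\right) + 1600} + 16204 = \sqrt{-52004 + 1600} + 16204 = \sqrt{-50404} + 16204 = 2 i \sqrt{12601} + 16204 = 16204 + 2 i \sqrt{12601}$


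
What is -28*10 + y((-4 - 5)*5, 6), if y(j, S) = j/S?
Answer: -575/2 ≈ -287.50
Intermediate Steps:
-28*10 + y((-4 - 5)*5, 6) = -28*10 + ((-4 - 5)*5)/6 = -280 - 9*5*(⅙) = -280 - 45*⅙ = -280 - 15/2 = -575/2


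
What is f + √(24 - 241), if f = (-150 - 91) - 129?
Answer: -370 + I*√217 ≈ -370.0 + 14.731*I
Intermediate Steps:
f = -370 (f = -241 - 129 = -370)
f + √(24 - 241) = -370 + √(24 - 241) = -370 + √(-217) = -370 + I*√217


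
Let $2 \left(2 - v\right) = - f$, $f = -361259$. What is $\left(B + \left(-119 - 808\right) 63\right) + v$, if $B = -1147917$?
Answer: $- \frac{2773891}{2} \approx -1.3869 \cdot 10^{6}$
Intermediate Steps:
$v = - \frac{361255}{2}$ ($v = 2 - \frac{\left(-1\right) \left(-361259\right)}{2} = 2 - \frac{361259}{2} = - \frac{361255}{2} \approx -1.8063 \cdot 10^{5}$)
$\left(B + \left(-119 - 808\right) 63\right) + v = \left(-1147917 + \left(-119 - 808\right) 63\right) - \frac{361255}{2} = \left(-1147917 - 58401\right) - \frac{361255}{2} = -1206318 - \frac{361255}{2} = - \frac{2773891}{2}$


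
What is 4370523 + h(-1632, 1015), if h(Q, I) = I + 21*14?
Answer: 4371832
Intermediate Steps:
h(Q, I) = 294 + I (h(Q, I) = I + 294 = 294 + I)
4370523 + h(-1632, 1015) = 4370523 + (294 + 1015) = 4370523 + 1309 = 4371832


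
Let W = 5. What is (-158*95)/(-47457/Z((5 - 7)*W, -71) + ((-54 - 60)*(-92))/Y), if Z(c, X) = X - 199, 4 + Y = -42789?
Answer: -19269687900/225332849 ≈ -85.517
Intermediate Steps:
Y = -42793 (Y = -4 - 42789 = -42793)
Z(c, X) = -199 + X
(-158*95)/(-47457/Z((5 - 7)*W, -71) + ((-54 - 60)*(-92))/Y) = (-158*95)/(-47457/(-199 - 71) + ((-54 - 60)*(-92))/(-42793)) = -15010/(-47457/(-270) - 114*(-92)*(-1/42793)) = -15010/(-47457*(-1/270) + 10488*(-1/42793)) = -15010/(5273/30 - 10488/42793) = -15010/225332849/1283790 = -15010*1283790/225332849 = -19269687900/225332849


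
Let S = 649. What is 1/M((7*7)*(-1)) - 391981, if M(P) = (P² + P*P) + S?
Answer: -2136688430/5451 ≈ -3.9198e+5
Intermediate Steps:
M(P) = 649 + 2*P² (M(P) = (P² + P*P) + 649 = (P² + P²) + 649 = 2*P² + 649 = 649 + 2*P²)
1/M((7*7)*(-1)) - 391981 = 1/(649 + 2*((7*7)*(-1))²) - 391981 = 1/(649 + 2*(49*(-1))²) - 391981 = 1/(649 + 2*(-49)²) - 391981 = 1/(649 + 2*2401) - 391981 = 1/(649 + 4802) - 391981 = 1/5451 - 391981 = -2136688430/5451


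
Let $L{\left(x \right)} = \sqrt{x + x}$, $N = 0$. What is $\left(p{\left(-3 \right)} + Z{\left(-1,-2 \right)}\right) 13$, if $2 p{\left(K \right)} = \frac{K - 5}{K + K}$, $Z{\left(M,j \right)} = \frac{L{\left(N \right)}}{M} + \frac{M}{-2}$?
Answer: $\frac{91}{6} \approx 15.167$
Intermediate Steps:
$L{\left(x \right)} = \sqrt{2} \sqrt{x}$ ($L{\left(x \right)} = \sqrt{2 x} = \sqrt{2} \sqrt{x}$)
$Z{\left(M,j \right)} = - \frac{M}{2}$ ($Z{\left(M,j \right)} = \frac{\sqrt{2} \sqrt{0}}{M} + \frac{M}{-2} = \frac{\sqrt{2} \cdot 0}{M} + M \left(- \frac{1}{2}\right) = \frac{0}{M} - \frac{M}{2} = 0 - \frac{M}{2} = - \frac{M}{2}$)
$p{\left(K \right)} = \frac{-5 + K}{4 K}$ ($p{\left(K \right)} = \frac{\left(K - 5\right) \frac{1}{K + K}}{2} = \frac{\left(-5 + K\right) \frac{1}{2 K}}{2} = \frac{\frac{1}{2} \frac{1}{K} \left(-5 + K\right)}{2} = \frac{-5 + K}{4 K}$)
$\left(p{\left(-3 \right)} + Z{\left(-1,-2 \right)}\right) 13 = \left(\frac{-5 - 3}{4 \left(-3\right)} - - \frac{1}{2}\right) 13 = \left(\frac{1}{4} \left(- \frac{1}{3}\right) \left(-8\right) + \frac{1}{2}\right) 13 = \left(\frac{2}{3} + \frac{1}{2}\right) 13 = \frac{7}{6} \cdot 13 = \frac{91}{6}$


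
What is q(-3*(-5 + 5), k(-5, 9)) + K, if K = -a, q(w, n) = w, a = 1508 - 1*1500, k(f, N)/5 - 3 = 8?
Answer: -8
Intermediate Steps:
k(f, N) = 55 (k(f, N) = 15 + 5*8 = 15 + 40 = 55)
a = 8 (a = 1508 - 1500 = 8)
K = -8 (K = -1*8 = -8)
q(-3*(-5 + 5), k(-5, 9)) + K = -3*(-5 + 5) - 8 = -3*0 - 8 = 0 - 8 = -8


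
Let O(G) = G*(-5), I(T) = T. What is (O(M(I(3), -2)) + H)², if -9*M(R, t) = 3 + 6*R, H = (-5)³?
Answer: 115600/9 ≈ 12844.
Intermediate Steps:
H = -125
M(R, t) = -⅓ - 2*R/3 (M(R, t) = -(3 + 6*R)/9 = -⅓ - 2*R/3)
O(G) = -5*G
(O(M(I(3), -2)) + H)² = (-5*(-⅓ - ⅔*3) - 125)² = (-5*(-⅓ - 2) - 125)² = (-5*(-7/3) - 125)² = (35/3 - 125)² = (-340/3)² = 115600/9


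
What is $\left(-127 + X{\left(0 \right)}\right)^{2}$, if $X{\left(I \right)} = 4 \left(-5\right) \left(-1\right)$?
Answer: $11449$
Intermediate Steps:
$X{\left(I \right)} = 20$ ($X{\left(I \right)} = \left(-20\right) \left(-1\right) = 20$)
$\left(-127 + X{\left(0 \right)}\right)^{2} = \left(-127 + 20\right)^{2} = \left(-107\right)^{2} = 11449$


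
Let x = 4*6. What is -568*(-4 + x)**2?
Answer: -227200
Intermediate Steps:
x = 24
-568*(-4 + x)**2 = -568*(-4 + 24)**2 = -568*20**2 = -568*400 = -227200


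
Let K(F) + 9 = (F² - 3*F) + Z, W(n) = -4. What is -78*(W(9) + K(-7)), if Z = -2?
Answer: -4290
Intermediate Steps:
K(F) = -11 + F² - 3*F (K(F) = -9 + ((F² - 3*F) - 2) = -9 + (-2 + F² - 3*F) = -11 + F² - 3*F)
-78*(W(9) + K(-7)) = -78*(-4 + (-11 + (-7)² - 3*(-7))) = -78*(-4 + (-11 + 49 + 21)) = -78*(-4 + 59) = -78*55 = -4290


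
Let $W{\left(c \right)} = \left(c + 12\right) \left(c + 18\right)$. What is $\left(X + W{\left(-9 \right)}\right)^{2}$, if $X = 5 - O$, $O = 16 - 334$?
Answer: $122500$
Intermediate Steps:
$O = -318$ ($O = 16 - 334 = -318$)
$W{\left(c \right)} = \left(12 + c\right) \left(18 + c\right)$
$X = 323$ ($X = 5 - -318 = 5 + 318 = 323$)
$\left(X + W{\left(-9 \right)}\right)^{2} = \left(323 + \left(216 + \left(-9\right)^{2} + 30 \left(-9\right)\right)\right)^{2} = \left(323 + \left(216 + 81 - 270\right)\right)^{2} = \left(323 + 27\right)^{2} = 350^{2} = 122500$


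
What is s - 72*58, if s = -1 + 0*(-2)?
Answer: -4177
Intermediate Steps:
s = -1 (s = -1 + 0 = -1)
s - 72*58 = -1 - 72*58 = -1 - 4176 = -4177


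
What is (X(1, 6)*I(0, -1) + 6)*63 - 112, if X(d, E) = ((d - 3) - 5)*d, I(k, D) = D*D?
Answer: -175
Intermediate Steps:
I(k, D) = D**2
X(d, E) = d*(-8 + d) (X(d, E) = ((-3 + d) - 5)*d = (-8 + d)*d = d*(-8 + d))
(X(1, 6)*I(0, -1) + 6)*63 - 112 = ((1*(-8 + 1))*(-1)**2 + 6)*63 - 112 = ((1*(-7))*1 + 6)*63 - 112 = (-7*1 + 6)*63 - 112 = (-7 + 6)*63 - 112 = -1*63 - 112 = -63 - 112 = -175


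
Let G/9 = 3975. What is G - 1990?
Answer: 33785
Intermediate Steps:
G = 35775 (G = 9*3975 = 35775)
G - 1990 = 35775 - 1990 = 33785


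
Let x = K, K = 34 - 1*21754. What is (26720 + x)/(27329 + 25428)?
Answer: 5000/52757 ≈ 0.094774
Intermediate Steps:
K = -21720 (K = 34 - 21754 = -21720)
x = -21720
(26720 + x)/(27329 + 25428) = (26720 - 21720)/(27329 + 25428) = 5000/52757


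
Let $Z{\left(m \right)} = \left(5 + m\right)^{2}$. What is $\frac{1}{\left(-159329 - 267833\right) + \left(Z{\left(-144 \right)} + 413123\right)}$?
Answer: $\frac{1}{5282} \approx 0.00018932$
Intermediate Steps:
$\frac{1}{\left(-159329 - 267833\right) + \left(Z{\left(-144 \right)} + 413123\right)} = \frac{1}{\left(-159329 - 267833\right) + \left(\left(5 - 144\right)^{2} + 413123\right)} = \frac{1}{-427162 + \left(\left(-139\right)^{2} + 413123\right)} = \frac{1}{-427162 + \left(19321 + 413123\right)} = \frac{1}{-427162 + 432444} = \frac{1}{5282}$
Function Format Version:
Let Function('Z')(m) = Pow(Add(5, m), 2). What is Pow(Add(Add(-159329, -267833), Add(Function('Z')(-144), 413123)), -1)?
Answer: Rational(1, 5282) ≈ 0.00018932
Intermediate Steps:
Pow(Add(Add(-159329, -267833), Add(Function('Z')(-144), 413123)), -1) = Pow(Add(Add(-159329, -267833), Add(Pow(Add(5, -144), 2), 413123)), -1) = Pow(Add(-427162, Add(Pow(-139, 2), 413123)), -1) = Pow(Add(-427162, Add(19321, 413123)), -1) = Pow(Add(-427162, 432444), -1) = Pow(5282, -1) = Rational(1, 5282)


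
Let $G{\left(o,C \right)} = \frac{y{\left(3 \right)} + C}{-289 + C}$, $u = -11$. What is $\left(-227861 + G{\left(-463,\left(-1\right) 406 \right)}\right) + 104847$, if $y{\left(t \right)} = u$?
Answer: $- \frac{615067}{5} \approx -1.2301 \cdot 10^{5}$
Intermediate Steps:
$y{\left(t \right)} = -11$
$G{\left(o,C \right)} = \frac{-11 + C}{-289 + C}$
$\left(-227861 + G{\left(-463,\left(-1\right) 406 \right)}\right) + 104847 = \left(-227861 + \frac{-11 - 406}{-289 - 406}\right) + 104847 = \left(-227861 + \frac{1}{-695} \left(-417\right)\right) + 104847 = \left(-227861 - - \frac{3}{5}\right) + 104847 = \left(-227861 + \frac{3}{5}\right) + 104847 = - \frac{1139302}{5} + 104847 = - \frac{615067}{5}$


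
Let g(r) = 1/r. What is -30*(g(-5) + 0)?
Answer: 6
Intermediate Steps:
-30*(g(-5) + 0) = -30*(1/(-5) + 0) = -30*(-1/5 + 0) = -30*(-1/5) = 6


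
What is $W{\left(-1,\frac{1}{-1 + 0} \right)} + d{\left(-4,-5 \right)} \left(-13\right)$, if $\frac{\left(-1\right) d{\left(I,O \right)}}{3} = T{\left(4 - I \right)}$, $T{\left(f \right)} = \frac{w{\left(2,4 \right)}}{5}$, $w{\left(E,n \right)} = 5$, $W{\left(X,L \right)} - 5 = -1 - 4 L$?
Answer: $47$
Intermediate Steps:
$W{\left(X,L \right)} = 4 - 4 L$ ($W{\left(X,L \right)} = 5 - \left(1 + 4 L\right) = 4 - 4 L$)
$T{\left(f \right)} = 1$ ($T{\left(f \right)} = \frac{5}{5} = 5 \cdot \frac{1}{5} = 1$)
$d{\left(I,O \right)} = -3$ ($d{\left(I,O \right)} = \left(-3\right) 1 = -3$)
$W{\left(-1,\frac{1}{-1 + 0} \right)} + d{\left(-4,-5 \right)} \left(-13\right) = \left(4 - \frac{4}{-1 + 0}\right) - -39 = \left(4 - \frac{4}{-1}\right) + 39 = \left(4 - -4\right) + 39 = \left(4 + 4\right) + 39 = 8 + 39 = 47$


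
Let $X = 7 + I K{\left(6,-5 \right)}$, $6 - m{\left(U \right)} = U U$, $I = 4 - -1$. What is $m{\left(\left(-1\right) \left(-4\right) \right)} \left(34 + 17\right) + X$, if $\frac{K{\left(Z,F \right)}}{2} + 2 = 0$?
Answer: $-523$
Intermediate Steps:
$I = 5$ ($I = 4 + 1 = 5$)
$K{\left(Z,F \right)} = -4$ ($K{\left(Z,F \right)} = -4 + 2 \cdot 0 = -4 + 0 = -4$)
$m{\left(U \right)} = 6 - U^{2}$ ($m{\left(U \right)} = 6 - U U = 6 - U^{2}$)
$X = -13$ ($X = 7 + 5 \left(-4\right) = 7 - 20 = -13$)
$m{\left(\left(-1\right) \left(-4\right) \right)} \left(34 + 17\right) + X = \left(6 - \left(\left(-1\right) \left(-4\right)\right)^{2}\right) \left(34 + 17\right) - 13 = \left(6 - 4^{2}\right) 51 - 13 = \left(6 - 16\right) 51 - 13 = \left(-10\right) 51 - 13 = -510 - 13 = -523$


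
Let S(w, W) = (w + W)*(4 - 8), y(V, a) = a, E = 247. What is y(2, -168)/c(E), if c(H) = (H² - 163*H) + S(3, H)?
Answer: -42/4937 ≈ -0.0085072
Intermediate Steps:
S(w, W) = -4*W - 4*w (S(w, W) = (W + w)*(-4) = -4*W - 4*w)
c(H) = -12 + H² - 167*H (c(H) = (H² - 163*H) + (-4*H - 4*3) = (H² - 163*H) + (-4*H - 12) = (H² - 163*H) + (-12 - 4*H) = -12 + H² - 167*H)
y(2, -168)/c(E) = -168/(-12 + 247² - 167*247) = -168/(-12 + 61009 - 41249) = -168/19748 = -168*1/19748 = -42/4937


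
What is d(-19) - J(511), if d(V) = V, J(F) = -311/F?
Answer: -9398/511 ≈ -18.391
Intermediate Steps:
d(-19) - J(511) = -19 - (-311)/511 = -19 - 1*(-311/511) = -19 + 311/511 = -9398/511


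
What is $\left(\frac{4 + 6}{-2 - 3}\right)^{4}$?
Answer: $16$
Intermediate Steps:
$\left(\frac{4 + 6}{-2 - 3}\right)^{4} = \left(\frac{10}{-5}\right)^{4} = \left(10 \left(- \frac{1}{5}\right)\right)^{4} = \left(-2\right)^{4} = 16$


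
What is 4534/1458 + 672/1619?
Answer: 4160161/1180251 ≈ 3.5248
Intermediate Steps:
4534/1458 + 672/1619 = 4534*(1/1458) + 672*(1/1619) = 2267/729 + 672/1619 = 4160161/1180251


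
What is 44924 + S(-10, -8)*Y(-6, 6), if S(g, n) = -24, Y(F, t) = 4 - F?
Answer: 44684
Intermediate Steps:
44924 + S(-10, -8)*Y(-6, 6) = 44924 - 24*(4 - 1*(-6)) = 44924 - 24*(4 + 6) = 44924 - 24*10 = 44924 - 240 = 44684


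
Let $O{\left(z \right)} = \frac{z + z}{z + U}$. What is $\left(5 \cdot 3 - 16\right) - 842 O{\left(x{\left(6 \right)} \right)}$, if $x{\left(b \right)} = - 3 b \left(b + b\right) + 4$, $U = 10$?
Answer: $- \frac{178605}{101} \approx -1768.4$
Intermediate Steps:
$x{\left(b \right)} = 4 - 6 b^{2}$ ($x{\left(b \right)} = - 3 b 2 b + 4 = - 3 \cdot 2 b^{2} + 4 = - 6 b^{2} + 4 = 4 - 6 b^{2}$)
$O{\left(z \right)} = \frac{2 z}{10 + z}$ ($O{\left(z \right)} = \frac{z + z}{z + 10} = \frac{2 z}{10 + z}$)
$\left(5 \cdot 3 - 16\right) - 842 O{\left(x{\left(6 \right)} \right)} = \left(5 \cdot 3 - 16\right) - 842 \frac{2 \left(4 - 6 \cdot 6^{2}\right)}{10 + \left(4 - 6 \cdot 6^{2}\right)} = \left(15 - 16\right) - 842 \frac{2 \left(4 - 216\right)}{10 + \left(4 - 216\right)} = -1 - 842 \frac{2 \left(4 - 216\right)}{10 + \left(4 - 216\right)} = -1 - 842 \cdot 2 \left(-212\right) \frac{1}{10 - 212} = -1 - 842 \cdot 2 \left(-212\right) \frac{1}{-202} = -1 - 842 \cdot 2 \left(-212\right) \left(- \frac{1}{202}\right) = -1 - \frac{178504}{101} = - \frac{178605}{101}$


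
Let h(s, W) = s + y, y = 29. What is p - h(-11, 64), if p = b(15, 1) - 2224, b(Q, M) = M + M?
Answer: -2240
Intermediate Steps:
b(Q, M) = 2*M
h(s, W) = 29 + s (h(s, W) = s + 29 = 29 + s)
p = -2222 (p = 2*1 - 2224 = 2 - 2224 = -2222)
p - h(-11, 64) = -2222 - (29 - 11) = -2222 - 1*18 = -2222 - 18 = -2240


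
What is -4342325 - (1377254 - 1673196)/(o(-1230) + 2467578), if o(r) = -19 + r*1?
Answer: -10709601778983/2466329 ≈ -4.3423e+6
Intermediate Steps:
o(r) = -19 + r
-4342325 - (1377254 - 1673196)/(o(-1230) + 2467578) = -4342325 - (1377254 - 1673196)/((-19 - 1230) + 2467578) = -4342325 - (-295942)/(-1249 + 2467578) = -4342325 - (-295942)/2466329 = -4342325 - 1*(-295942/2466329) = -4342325 + 295942/2466329 = -10709601778983/2466329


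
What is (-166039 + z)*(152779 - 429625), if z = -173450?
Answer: 93986171694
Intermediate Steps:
(-166039 + z)*(152779 - 429625) = (-166039 - 173450)*(152779 - 429625) = -339489*(-276846) = 93986171694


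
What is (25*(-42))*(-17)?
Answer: 17850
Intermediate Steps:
(25*(-42))*(-17) = -1050*(-17) = 17850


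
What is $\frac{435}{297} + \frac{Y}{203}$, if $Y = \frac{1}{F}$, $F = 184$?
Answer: $\frac{5416139}{3697848} \approx 1.4647$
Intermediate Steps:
$Y = \frac{1}{184} \approx 0.0054348$
$\frac{435}{297} + \frac{Y}{203} = \frac{435}{297} + \frac{1}{184 \cdot 203} = 435 \cdot \frac{1}{297} + \frac{1}{184} \cdot \frac{1}{203} = \frac{145}{99} + \frac{1}{37352} = \frac{5416139}{3697848}$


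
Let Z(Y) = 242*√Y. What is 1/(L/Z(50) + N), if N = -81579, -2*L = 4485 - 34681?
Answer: -59719906950/4871890232086649 - 4567145*√2/4871890232086649 ≈ -1.2259e-5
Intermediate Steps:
L = 15098 (L = -(4485 - 34681)/2 = -½*(-30196) = 15098)
1/(L/Z(50) + N) = 1/(15098/((242*√50)) - 81579) = 1/(15098/((242*(5*√2))) - 81579) = 1/(15098/((1210*√2)) - 81579) = 1/(15098*(√2/2420) - 81579) = 1/(7549*√2/1210 - 81579) = 1/(-81579 + 7549*√2/1210)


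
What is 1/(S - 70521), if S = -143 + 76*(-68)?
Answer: -1/75832 ≈ -1.3187e-5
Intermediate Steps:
S = -5311 (S = -143 - 5168 = -5311)
1/(S - 70521) = 1/(-5311 - 70521) = 1/(-75832) = -1/75832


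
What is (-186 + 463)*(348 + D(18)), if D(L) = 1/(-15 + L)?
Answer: 289465/3 ≈ 96488.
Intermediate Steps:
(-186 + 463)*(348 + D(18)) = (-186 + 463)*(348 + 1/(-15 + 18)) = 277*(348 + 1/3) = 277*(348 + ⅓) = 277*(1045/3) = 289465/3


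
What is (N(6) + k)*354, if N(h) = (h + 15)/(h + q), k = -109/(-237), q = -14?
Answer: -242195/316 ≈ -766.44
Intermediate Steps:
k = 109/237 (k = -109*(-1/237) = 109/237 ≈ 0.45992)
N(h) = (15 + h)/(-14 + h) (N(h) = (h + 15)/(h - 14) = (15 + h)/(-14 + h))
(N(6) + k)*354 = ((15 + 6)/(-14 + 6) + 109/237)*354 = (21/(-8) + 109/237)*354 = (-⅛*21 + 109/237)*354 = (-21/8 + 109/237)*354 = -4105/1896*354 = -242195/316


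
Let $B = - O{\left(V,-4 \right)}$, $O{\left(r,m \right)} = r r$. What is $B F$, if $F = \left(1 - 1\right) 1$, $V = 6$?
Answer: $0$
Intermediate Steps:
$F = 0$ ($F = 0 \cdot 1 = 0$)
$O{\left(r,m \right)} = r^{2}$
$B = -36$ ($B = - 6^{2} = \left(-1\right) 36 = -36$)
$B F = \left(-36\right) 0 = 0$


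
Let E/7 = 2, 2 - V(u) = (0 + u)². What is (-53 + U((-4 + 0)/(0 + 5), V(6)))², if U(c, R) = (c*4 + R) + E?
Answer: 145161/25 ≈ 5806.4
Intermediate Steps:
V(u) = 2 - u² (V(u) = 2 - (0 + u)² = 2 - u²)
E = 14 (E = 7*2 = 14)
U(c, R) = 14 + R + 4*c (U(c, R) = (c*4 + R) + 14 = (4*c + R) + 14 = (R + 4*c) + 14 = 14 + R + 4*c)
(-53 + U((-4 + 0)/(0 + 5), V(6)))² = (-53 + (14 + (2 - 1*6²) + 4*((-4 + 0)/(0 + 5))))² = (-53 + (14 + (2 - 1*36) + 4*(-4/5)))² = (-53 + (14 + (2 - 36) + 4*(-4*⅕)))² = (-53 + (14 - 34 + 4*(-⅘)))² = (-53 + (14 - 34 - 16/5))² = (-53 - 116/5)² = (-381/5)² = 145161/25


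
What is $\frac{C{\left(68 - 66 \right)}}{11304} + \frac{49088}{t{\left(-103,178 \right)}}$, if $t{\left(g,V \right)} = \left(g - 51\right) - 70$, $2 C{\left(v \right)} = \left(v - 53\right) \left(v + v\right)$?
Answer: $- \frac{2890175}{13188} \approx -219.15$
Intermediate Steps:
$C{\left(v \right)} = v \left(-53 + v\right)$ ($C{\left(v \right)} = \frac{\left(v - 53\right) \left(v + v\right)}{2} = \frac{\left(-53 + v\right) 2 v}{2} = \frac{2 v \left(-53 + v\right)}{2} = v \left(-53 + v\right)$)
$t{\left(g,V \right)} = -121 + g$ ($t{\left(g,V \right)} = \left(-51 + g\right) - 70 = -121 + g$)
$\frac{C{\left(68 - 66 \right)}}{11304} + \frac{49088}{t{\left(-103,178 \right)}} = \frac{\left(68 - 66\right) \left(-53 + \left(68 - 66\right)\right)}{11304} + \frac{49088}{-121 - 103} = \left(68 - 66\right) \left(-53 + \left(68 - 66\right)\right) \frac{1}{11304} + \frac{49088}{-224} = 2 \left(-53 + 2\right) \frac{1}{11304} + 49088 \left(- \frac{1}{224}\right) = 2 \left(-51\right) \frac{1}{11304} - \frac{1534}{7} = \left(-102\right) \frac{1}{11304} - \frac{1534}{7} = - \frac{17}{1884} - \frac{1534}{7} = - \frac{2890175}{13188}$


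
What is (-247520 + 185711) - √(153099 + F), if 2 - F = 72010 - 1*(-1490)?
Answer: -61809 - √79601 ≈ -62091.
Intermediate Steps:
F = -73498 (F = 2 - (72010 - 1*(-1490)) = 2 - (72010 + 1490) = 2 - 1*73500 = 2 - 73500 = -73498)
(-247520 + 185711) - √(153099 + F) = (-247520 + 185711) - √(153099 - 73498) = -61809 - √79601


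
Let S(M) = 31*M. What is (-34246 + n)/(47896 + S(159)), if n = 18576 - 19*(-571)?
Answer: -4821/52825 ≈ -0.091264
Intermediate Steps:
n = 29425 (n = 18576 + 10849 = 29425)
(-34246 + n)/(47896 + S(159)) = (-34246 + 29425)/(47896 + 31*159) = -4821/(47896 + 4929) = -4821/52825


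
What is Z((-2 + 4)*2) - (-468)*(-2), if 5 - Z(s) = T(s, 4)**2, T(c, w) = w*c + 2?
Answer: -1255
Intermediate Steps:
T(c, w) = 2 + c*w (T(c, w) = c*w + 2 = 2 + c*w)
Z(s) = 5 - (2 + 4*s)**2 (Z(s) = 5 - (2 + s*4)**2 = 5 - (2 + 4*s)**2)
Z((-2 + 4)*2) - (-468)*(-2) = (5 - 4*(1 + 2*((-2 + 4)*2))**2) - (-468)*(-2) = (5 - 4*(1 + 2*(2*2))**2) - 156*6 = (5 - 4*(1 + 2*4)**2) - 936 = (5 - 4*(1 + 8)**2) - 936 = (5 - 4*9**2) - 936 = (5 - 4*81) - 936 = (5 - 324) - 936 = -319 - 936 = -1255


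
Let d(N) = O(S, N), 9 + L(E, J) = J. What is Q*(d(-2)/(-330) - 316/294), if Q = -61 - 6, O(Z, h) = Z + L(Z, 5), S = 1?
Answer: 1154611/16170 ≈ 71.405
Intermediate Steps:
L(E, J) = -9 + J
O(Z, h) = -4 + Z (O(Z, h) = Z + (-9 + 5) = Z - 4 = -4 + Z)
d(N) = -3 (d(N) = -4 + 1 = -3)
Q = -67
Q*(d(-2)/(-330) - 316/294) = -67*(-3/(-330) - 316/294) = -67*(-3*(-1/330) - 316*1/294) = -67*(1/110 - 158/147) = -67*(-17233/16170) = 1154611/16170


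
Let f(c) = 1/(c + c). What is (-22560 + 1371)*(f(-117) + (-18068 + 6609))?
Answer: 18938777641/78 ≈ 2.4280e+8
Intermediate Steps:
f(c) = 1/(2*c)
(-22560 + 1371)*(f(-117) + (-18068 + 6609)) = (-22560 + 1371)*((½)/(-117) + (-18068 + 6609)) = -21189*((½)*(-1/117) - 11459) = -21189*(-1/234 - 11459) = -21189*(-2681407/234) = 18938777641/78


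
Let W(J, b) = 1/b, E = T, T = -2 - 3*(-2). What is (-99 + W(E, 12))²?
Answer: 1408969/144 ≈ 9784.5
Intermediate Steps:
T = 4 (T = -2 + 6 = 4)
E = 4
(-99 + W(E, 12))² = (-99 + 1/12)² = (-1187/12)² = 1408969/144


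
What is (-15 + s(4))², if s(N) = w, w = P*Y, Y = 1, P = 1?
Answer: 196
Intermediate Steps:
w = 1 (w = 1*1 = 1)
s(N) = 1
(-15 + s(4))² = (-15 + 1)² = (-14)² = 196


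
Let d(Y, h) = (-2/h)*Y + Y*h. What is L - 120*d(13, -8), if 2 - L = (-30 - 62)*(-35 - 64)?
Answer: 2984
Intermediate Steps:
d(Y, h) = Y*h - 2*Y/h (d(Y, h) = -2*Y/h + Y*h = Y*h - 2*Y/h)
L = -9106 (L = 2 - (-30 - 62)*(-35 - 64) = 2 - (-92)*(-99) = 2 - 1*9108 = 2 - 9108 = -9106)
L - 120*d(13, -8) = -9106 - 1560*(-2 + (-8)**2)/(-8) = -9106 - 1560*(-1)*(-2 + 64)/8 = -9106 - 1560*(-1)*62/8 = -9106 - 120*(-403/4) = -9106 + 12090 = 2984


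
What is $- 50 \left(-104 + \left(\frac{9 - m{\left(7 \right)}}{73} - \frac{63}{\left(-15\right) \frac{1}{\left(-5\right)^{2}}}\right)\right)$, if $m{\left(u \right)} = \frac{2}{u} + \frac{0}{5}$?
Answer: $- \frac{28600}{511} \approx -55.969$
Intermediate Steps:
$m{\left(u \right)} = \frac{2}{u}$ ($m{\left(u \right)} = \frac{2}{u} + 0 \cdot \frac{1}{5} = \frac{2}{u} + 0 = \frac{2}{u}$)
$- 50 \left(-104 + \left(\frac{9 - m{\left(7 \right)}}{73} - \frac{63}{\left(-15\right) \frac{1}{\left(-5\right)^{2}}}\right)\right) = - 50 \left(-104 + \left(\frac{9 - \frac{2}{7}}{73} - \frac{63}{\left(-15\right) \frac{1}{\left(-5\right)^{2}}}\right)\right) = - 50 \left(-104 + \left(\left(9 - 2 \cdot \frac{1}{7}\right) \frac{1}{73} - \frac{63}{\left(-15\right) \frac{1}{25}}\right)\right) = - 50 \left(-104 + \left(\left(9 - \frac{2}{7}\right) \frac{1}{73} - \frac{63}{\left(-15\right) \frac{1}{25}}\right)\right) = - 50 \left(-104 + \left(\left(9 - \frac{2}{7}\right) \frac{1}{73} - \frac{63}{- \frac{3}{5}}\right)\right) = - 50 \left(-104 + \left(\frac{61}{7} \cdot \frac{1}{73} - -105\right)\right) = - 50 \left(-104 + \left(\frac{61}{511} + 105\right)\right) = - 50 \left(-104 + \frac{53716}{511}\right) = \left(-50\right) \frac{572}{511} = - \frac{28600}{511}$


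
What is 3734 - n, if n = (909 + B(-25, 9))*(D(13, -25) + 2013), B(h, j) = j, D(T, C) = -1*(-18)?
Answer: -1860724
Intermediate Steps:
D(T, C) = 18
n = 1864458 (n = (909 + 9)*(18 + 2013) = 918*2031 = 1864458)
3734 - n = 3734 - 1*1864458 = 3734 - 1864458 = -1860724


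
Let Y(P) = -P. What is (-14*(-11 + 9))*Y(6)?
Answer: -168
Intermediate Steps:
(-14*(-11 + 9))*Y(6) = (-14*(-11 + 9))*(-1*6) = -14*(-2)*(-6) = 28*(-6) = -168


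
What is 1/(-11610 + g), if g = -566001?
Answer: -1/577611 ≈ -1.7313e-6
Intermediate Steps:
1/(-11610 + g) = 1/(-11610 - 566001) = 1/(-577611) = -1/577611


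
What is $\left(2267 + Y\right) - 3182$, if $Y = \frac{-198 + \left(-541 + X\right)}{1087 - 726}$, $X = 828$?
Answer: $- \frac{330226}{361} \approx -914.75$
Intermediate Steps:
$Y = \frac{89}{361}$ ($Y = \frac{-198 + \left(-541 + 828\right)}{1087 - 726} = \frac{-198 + 287}{361} = 89 \cdot \frac{1}{361} = \frac{89}{361} \approx 0.24654$)
$\left(2267 + Y\right) - 3182 = \left(2267 + \frac{89}{361}\right) - 3182 = \frac{818476}{361} - 3182 = - \frac{330226}{361}$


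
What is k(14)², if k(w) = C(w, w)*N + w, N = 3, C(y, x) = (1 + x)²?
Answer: 474721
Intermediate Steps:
k(w) = w + 3*(1 + w)² (k(w) = (1 + w)²*3 + w = 3*(1 + w)² + w = w + 3*(1 + w)²)
k(14)² = (14 + 3*(1 + 14)²)² = (14 + 3*15²)² = (14 + 3*225)² = (14 + 675)² = 689² = 474721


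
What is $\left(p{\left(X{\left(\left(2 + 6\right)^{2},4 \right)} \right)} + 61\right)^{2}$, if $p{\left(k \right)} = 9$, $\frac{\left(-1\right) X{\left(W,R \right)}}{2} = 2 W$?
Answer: $4900$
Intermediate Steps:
$X{\left(W,R \right)} = - 4 W$ ($X{\left(W,R \right)} = - 2 \cdot 2 W = - 4 W$)
$\left(p{\left(X{\left(\left(2 + 6\right)^{2},4 \right)} \right)} + 61\right)^{2} = \left(9 + 61\right)^{2} = 70^{2} = 4900$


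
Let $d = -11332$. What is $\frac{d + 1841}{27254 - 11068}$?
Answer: $- \frac{9491}{16186} \approx -0.58637$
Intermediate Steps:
$\frac{d + 1841}{27254 - 11068} = \frac{-11332 + 1841}{27254 - 11068} = - \frac{9491}{16186}$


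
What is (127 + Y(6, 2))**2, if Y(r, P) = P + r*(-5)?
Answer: 9801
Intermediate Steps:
Y(r, P) = P - 5*r
(127 + Y(6, 2))**2 = (127 + (2 - 5*6))**2 = (127 + (2 - 30))**2 = (127 - 28)**2 = 99**2 = 9801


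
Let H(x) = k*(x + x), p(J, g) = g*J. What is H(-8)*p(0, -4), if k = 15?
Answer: 0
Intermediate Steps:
p(J, g) = J*g
H(x) = 30*x (H(x) = 15*(x + x) = 15*(2*x) = 30*x)
H(-8)*p(0, -4) = (30*(-8))*(0*(-4)) = -240*0 = 0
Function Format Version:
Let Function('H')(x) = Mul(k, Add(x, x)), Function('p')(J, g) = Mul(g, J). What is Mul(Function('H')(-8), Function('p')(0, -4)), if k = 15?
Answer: 0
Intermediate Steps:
Function('p')(J, g) = Mul(J, g)
Function('H')(x) = Mul(30, x) (Function('H')(x) = Mul(15, Add(x, x)) = Mul(15, Mul(2, x)) = Mul(30, x))
Mul(Function('H')(-8), Function('p')(0, -4)) = Mul(Mul(30, -8), Mul(0, -4)) = Mul(-240, 0) = 0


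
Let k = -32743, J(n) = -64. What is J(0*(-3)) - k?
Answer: 32679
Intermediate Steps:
J(0*(-3)) - k = -64 - 1*(-32743) = -64 + 32743 = 32679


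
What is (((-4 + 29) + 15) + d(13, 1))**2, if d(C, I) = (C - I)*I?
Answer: 2704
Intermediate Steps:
d(C, I) = I*(C - I)
(((-4 + 29) + 15) + d(13, 1))**2 = (((-4 + 29) + 15) + 1*(13 - 1*1))**2 = ((25 + 15) + 1*(13 - 1))**2 = (40 + 1*12)**2 = (40 + 12)**2 = 52**2 = 2704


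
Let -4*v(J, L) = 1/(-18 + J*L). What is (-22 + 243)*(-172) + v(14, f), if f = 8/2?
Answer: -5777825/152 ≈ -38012.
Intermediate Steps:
f = 4 (f = 8*(½) = 4)
v(J, L) = -1/(4*(-18 + J*L))
(-22 + 243)*(-172) + v(14, f) = (-22 + 243)*(-172) - 1/(-72 + 4*14*4) = 221*(-172) - 1/(-72 + 224) = -38012 - 1/152 = -5777825/152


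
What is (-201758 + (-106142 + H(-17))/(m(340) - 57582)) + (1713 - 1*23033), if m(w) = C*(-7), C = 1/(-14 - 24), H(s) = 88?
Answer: -488114949450/2188109 ≈ -2.2308e+5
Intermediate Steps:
C = -1/38 (C = 1/(-38) = -1/38 ≈ -0.026316)
m(w) = 7/38 (m(w) = -1/38*(-7) = 7/38)
(-201758 + (-106142 + H(-17))/(m(340) - 57582)) + (1713 - 1*23033) = (-201758 + (-106142 + 88)/(7/38 - 57582)) + (1713 - 1*23033) = (-201758 - 106054/(-2188109/38)) + (1713 - 23033) = (-201758 - 106054*(-38/2188109)) - 21320 = (-201758 + 4030052/2188109) - 21320 = -441464465570/2188109 - 21320 = -488114949450/2188109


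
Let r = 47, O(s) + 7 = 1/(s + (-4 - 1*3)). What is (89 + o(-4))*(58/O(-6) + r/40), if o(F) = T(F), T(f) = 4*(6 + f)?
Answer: -626523/920 ≈ -681.00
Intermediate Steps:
T(f) = 24 + 4*f
o(F) = 24 + 4*F
O(s) = -7 + 1/(-7 + s) (O(s) = -7 + 1/(s + (-4 - 1*3)) = -7 + 1/(s + (-4 - 3)) = -7 + 1/(s - 7) = -7 + 1/(-7 + s))
(89 + o(-4))*(58/O(-6) + r/40) = (89 + (24 + 4*(-4)))*(58/(((50 - 7*(-6))/(-7 - 6))) + 47/40) = (89 + (24 - 16))*(58/(((50 + 42)/(-13))) + 47*(1/40)) = (89 + 8)*(58/((-1/13*92)) + 47/40) = 97*(58/(-92/13) + 47/40) = 97*(58*(-13/92) + 47/40) = 97*(-377/46 + 47/40) = 97*(-6459/920) = -626523/920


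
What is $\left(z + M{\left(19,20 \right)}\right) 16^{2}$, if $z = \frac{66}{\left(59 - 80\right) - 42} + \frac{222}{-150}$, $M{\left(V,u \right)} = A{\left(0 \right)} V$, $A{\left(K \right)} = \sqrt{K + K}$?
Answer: $- \frac{339712}{525} \approx -647.07$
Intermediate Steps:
$A{\left(K \right)} = \sqrt{2} \sqrt{K}$ ($A{\left(K \right)} = \sqrt{2 K} = \sqrt{2} \sqrt{K}$)
$M{\left(V,u \right)} = 0$ ($M{\left(V,u \right)} = \sqrt{2} \sqrt{0} V = \sqrt{2} \cdot 0 V = 0 V = 0$)
$z = - \frac{1327}{525}$ ($z = \frac{66}{-21 - 42} + 222 \left(- \frac{1}{150}\right) = \frac{66}{-63} - \frac{37}{25} = 66 \left(- \frac{1}{63}\right) - \frac{37}{25} = - \frac{22}{21} - \frac{37}{25} = - \frac{1327}{525} \approx -2.5276$)
$\left(z + M{\left(19,20 \right)}\right) 16^{2} = \left(- \frac{1327}{525} + 0\right) 16^{2} = \left(- \frac{1327}{525}\right) 256 = - \frac{339712}{525}$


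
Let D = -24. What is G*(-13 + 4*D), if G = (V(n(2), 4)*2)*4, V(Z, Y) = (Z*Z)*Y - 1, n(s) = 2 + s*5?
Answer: -501400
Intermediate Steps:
n(s) = 2 + 5*s
V(Z, Y) = -1 + Y*Z**2 (V(Z, Y) = Z**2*Y - 1 = Y*Z**2 - 1 = -1 + Y*Z**2)
G = 4600 (G = ((-1 + 4*(2 + 5*2)**2)*2)*4 = ((-1 + 4*(2 + 10)**2)*2)*4 = ((-1 + 4*12**2)*2)*4 = ((-1 + 4*144)*2)*4 = ((-1 + 576)*2)*4 = (575*2)*4 = 1150*4 = 4600)
G*(-13 + 4*D) = 4600*(-13 + 4*(-24)) = 4600*(-13 - 96) = 4600*(-109) = -501400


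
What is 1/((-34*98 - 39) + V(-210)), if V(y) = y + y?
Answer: -1/3791 ≈ -0.00026378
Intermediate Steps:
V(y) = 2*y
1/((-34*98 - 39) + V(-210)) = 1/((-34*98 - 39) + 2*(-210)) = 1/((-3332 - 39) - 420) = 1/(-3371 - 420) = 1/(-3791) = -1/3791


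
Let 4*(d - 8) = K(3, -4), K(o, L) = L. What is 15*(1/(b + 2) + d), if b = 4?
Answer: 215/2 ≈ 107.50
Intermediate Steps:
d = 7 (d = 8 + (¼)*(-4) = 8 - 1 = 7)
15*(1/(b + 2) + d) = 15*(1/(4 + 2) + 7) = 15*(1/6 + 7) = 15*(⅙ + 7) = 15*(43/6) = 215/2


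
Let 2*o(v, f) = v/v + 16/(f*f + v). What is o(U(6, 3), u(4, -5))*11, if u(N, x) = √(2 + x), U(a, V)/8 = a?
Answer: 671/90 ≈ 7.4556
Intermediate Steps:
U(a, V) = 8*a
o(v, f) = ½ + 8/(v + f²) (o(v, f) = (v/v + 16/(f*f + v))/2 = (1 + 16/(f² + v))/2 = (1 + 16/(v + f²))/2 = ½ + 8/(v + f²))
o(U(6, 3), u(4, -5))*11 = ((16 + 8*6 + (√(2 - 5))²)/(2*(8*6 + (√(2 - 5))²)))*11 = ((16 + 48 + (√(-3))²)/(2*(48 + (√(-3))²)))*11 = ((16 + 48 + (I*√3)²)/(2*(48 + (I*√3)²)))*11 = ((16 + 48 - 3)/(2*(48 - 3)))*11 = ((½)*61/45)*11 = ((½)*(1/45)*61)*11 = (61/90)*11 = 671/90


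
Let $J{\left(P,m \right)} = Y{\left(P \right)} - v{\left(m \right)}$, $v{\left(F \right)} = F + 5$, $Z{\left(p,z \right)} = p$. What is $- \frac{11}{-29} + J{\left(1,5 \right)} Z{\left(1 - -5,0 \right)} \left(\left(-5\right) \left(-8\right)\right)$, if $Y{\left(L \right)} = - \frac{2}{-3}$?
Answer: $- \frac{64949}{29} \approx -2239.6$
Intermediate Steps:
$Y{\left(L \right)} = \frac{2}{3}$ ($Y{\left(L \right)} = \left(-2\right) \left(- \frac{1}{3}\right) = \frac{2}{3}$)
$v{\left(F \right)} = 5 + F$
$J{\left(P,m \right)} = - \frac{13}{3} - m$ ($J{\left(P,m \right)} = \frac{2}{3} - \left(5 + m\right) = - \frac{13}{3} - m$)
$- \frac{11}{-29} + J{\left(1,5 \right)} Z{\left(1 - -5,0 \right)} \left(\left(-5\right) \left(-8\right)\right) = - \frac{11}{-29} + \left(- \frac{13}{3} - 5\right) \left(1 - -5\right) \left(\left(-5\right) \left(-8\right)\right) = \left(-11\right) \left(- \frac{1}{29}\right) + \left(- \frac{13}{3} - 5\right) \left(1 + 5\right) 40 = \frac{11}{29} + \left(- \frac{28}{3}\right) 6 \cdot 40 = \frac{11}{29} - 2240 = - \frac{64949}{29}$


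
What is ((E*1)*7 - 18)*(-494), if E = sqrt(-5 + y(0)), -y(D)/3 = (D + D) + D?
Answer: 8892 - 3458*I*sqrt(5) ≈ 8892.0 - 7732.3*I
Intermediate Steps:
y(D) = -9*D (y(D) = -3*((D + D) + D) = -3*(2*D + D) = -9*D)
E = I*sqrt(5) (E = sqrt(-5 - 9*0) = sqrt(-5 + 0) = sqrt(-5) = I*sqrt(5) ≈ 2.2361*I)
((E*1)*7 - 18)*(-494) = (((I*sqrt(5))*1)*7 - 18)*(-494) = ((I*sqrt(5))*7 - 18)*(-494) = (7*I*sqrt(5) - 18)*(-494) = (-18 + 7*I*sqrt(5))*(-494) = 8892 - 3458*I*sqrt(5)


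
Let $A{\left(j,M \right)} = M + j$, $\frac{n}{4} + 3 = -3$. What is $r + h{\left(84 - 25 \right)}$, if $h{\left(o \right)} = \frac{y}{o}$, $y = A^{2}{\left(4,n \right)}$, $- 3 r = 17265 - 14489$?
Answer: $- \frac{162584}{177} \approx -918.55$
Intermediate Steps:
$n = -24$ ($n = -12 + 4 \left(-3\right) = -12 - 12 = -24$)
$r = - \frac{2776}{3}$ ($r = - \frac{17265 - 14489}{3} = \left(- \frac{1}{3}\right) 2776 = - \frac{2776}{3} \approx -925.33$)
$y = 400$ ($y = \left(-24 + 4\right)^{2} = \left(-20\right)^{2} = 400$)
$h{\left(o \right)} = \frac{400}{o}$
$r + h{\left(84 - 25 \right)} = - \frac{2776}{3} + \frac{400}{84 - 25} = - \frac{2776}{3} + \frac{400}{59} = - \frac{162584}{177}$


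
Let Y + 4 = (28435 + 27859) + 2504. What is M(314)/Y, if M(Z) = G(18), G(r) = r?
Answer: 3/9799 ≈ 0.00030615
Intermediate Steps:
Y = 58794 (Y = -4 + ((28435 + 27859) + 2504) = -4 + (56294 + 2504) = -4 + 58798 = 58794)
M(Z) = 18
M(314)/Y = 18/58794 = 18*(1/58794) = 3/9799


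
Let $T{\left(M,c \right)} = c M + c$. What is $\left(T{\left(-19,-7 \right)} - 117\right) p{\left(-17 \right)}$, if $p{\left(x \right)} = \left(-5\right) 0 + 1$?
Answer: $9$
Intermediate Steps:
$p{\left(x \right)} = 1$ ($p{\left(x \right)} = 0 + 1 = 1$)
$T{\left(M,c \right)} = c + M c$ ($T{\left(M,c \right)} = M c + c = c + M c$)
$\left(T{\left(-19,-7 \right)} - 117\right) p{\left(-17 \right)} = \left(- 7 \left(1 - 19\right) - 117\right) 1 = \left(\left(-7\right) \left(-18\right) - 117\right) 1 = \left(126 - 117\right) 1 = 9 \cdot 1 = 9$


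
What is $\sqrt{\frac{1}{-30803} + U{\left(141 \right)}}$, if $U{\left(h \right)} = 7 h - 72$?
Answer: $\frac{2 \sqrt{217043667358}}{30803} \approx 30.249$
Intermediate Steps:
$U{\left(h \right)} = -72 + 7 h$
$\sqrt{\frac{1}{-30803} + U{\left(141 \right)}} = \sqrt{\frac{1}{-30803} + \left(-72 + 7 \cdot 141\right)} = \sqrt{- \frac{1}{30803} + \left(-72 + 987\right)} = \sqrt{- \frac{1}{30803} + 915} = \sqrt{\frac{28184744}{30803}} = \frac{2 \sqrt{217043667358}}{30803}$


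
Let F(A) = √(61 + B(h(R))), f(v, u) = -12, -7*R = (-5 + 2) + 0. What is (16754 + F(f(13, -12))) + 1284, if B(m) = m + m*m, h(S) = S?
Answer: 18038 + √3019/7 ≈ 18046.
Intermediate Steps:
R = 3/7 (R = -((-5 + 2) + 0)/7 = -(-3 + 0)/7 = -⅐*(-3) = 3/7 ≈ 0.42857)
B(m) = m + m²
F(A) = √3019/7 (F(A) = √(61 + 3*(1 + 3/7)/7) = √(61 + (3/7)*(10/7)) = √(61 + 30/49) = √(3019/49) = √3019/7)
(16754 + F(f(13, -12))) + 1284 = (16754 + √3019/7) + 1284 = 18038 + √3019/7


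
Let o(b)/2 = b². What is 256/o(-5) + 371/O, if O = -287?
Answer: 3923/1025 ≈ 3.8273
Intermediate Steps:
o(b) = 2*b²
256/o(-5) + 371/O = 256/((2*(-5)²)) + 371/(-287) = 256/((2*25)) + 371*(-1/287) = 256/50 - 53/41 = 256*(1/50) - 53/41 = 128/25 - 53/41 = 3923/1025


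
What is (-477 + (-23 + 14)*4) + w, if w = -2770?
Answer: -3283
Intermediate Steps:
(-477 + (-23 + 14)*4) + w = (-477 + (-23 + 14)*4) - 2770 = (-477 - 9*4) - 2770 = (-477 - 36) - 2770 = -513 - 2770 = -3283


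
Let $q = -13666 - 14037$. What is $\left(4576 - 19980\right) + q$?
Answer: $-43107$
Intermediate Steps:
$q = -27703$ ($q = -13666 - 14037 = -27703$)
$\left(4576 - 19980\right) + q = \left(4576 - 19980\right) - 27703 = -15404 - 27703 = -43107$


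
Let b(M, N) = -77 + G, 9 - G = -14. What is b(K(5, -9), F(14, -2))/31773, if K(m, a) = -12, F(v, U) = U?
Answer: -18/10591 ≈ -0.0016996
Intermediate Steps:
G = 23 (G = 9 - 1*(-14) = 9 + 14 = 23)
b(M, N) = -54 (b(M, N) = -77 + 23 = -54)
b(K(5, -9), F(14, -2))/31773 = -54/31773 = -54*1/31773 = -18/10591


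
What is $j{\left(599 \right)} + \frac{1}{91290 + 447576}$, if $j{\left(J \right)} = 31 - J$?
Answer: $- \frac{306075887}{538866} \approx -568.0$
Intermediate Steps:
$j{\left(599 \right)} + \frac{1}{91290 + 447576} = \left(31 - 599\right) + \frac{1}{91290 + 447576} = \left(31 - 599\right) + \frac{1}{538866} = -568 + \frac{1}{538866} = - \frac{306075887}{538866}$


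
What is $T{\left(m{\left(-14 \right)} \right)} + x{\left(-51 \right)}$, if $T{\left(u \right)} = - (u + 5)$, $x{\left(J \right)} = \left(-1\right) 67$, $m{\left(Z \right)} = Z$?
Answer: $-58$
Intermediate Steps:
$x{\left(J \right)} = -67$
$T{\left(u \right)} = -5 - u$ ($T{\left(u \right)} = - (5 + u) = -5 - u$)
$T{\left(m{\left(-14 \right)} \right)} + x{\left(-51 \right)} = \left(-5 - -14\right) - 67 = \left(-5 + 14\right) - 67 = 9 - 67 = -58$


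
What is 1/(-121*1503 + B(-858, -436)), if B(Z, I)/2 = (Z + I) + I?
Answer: -1/185323 ≈ -5.3960e-6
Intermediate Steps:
B(Z, I) = 2*Z + 4*I (B(Z, I) = 2*((Z + I) + I) = 2*((I + Z) + I) = 2*(Z + 2*I) = 2*Z + 4*I)
1/(-121*1503 + B(-858, -436)) = 1/(-121*1503 + (2*(-858) + 4*(-436))) = 1/(-181863 + (-1716 - 1744)) = 1/(-181863 - 3460) = 1/(-185323) = -1/185323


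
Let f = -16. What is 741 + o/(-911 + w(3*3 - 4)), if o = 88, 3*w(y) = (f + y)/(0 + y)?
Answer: 2533149/3419 ≈ 740.90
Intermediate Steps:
w(y) = (-16 + y)/(3*y) (w(y) = ((-16 + y)/(0 + y))/3 = ((-16 + y)/y)/3 = (-16 + y)/(3*y))
741 + o/(-911 + w(3*3 - 4)) = 741 + 88/(-911 + (-16 + (3*3 - 4))/(3*(3*3 - 4))) = 741 + 88/(-911 + (-16 + (9 - 4))/(3*(9 - 4))) = 741 + 88/(-911 + (⅓)*(-16 + 5)/5) = 741 + 88/(-911 + (⅓)*(⅕)*(-11)) = 741 + 88/(-911 - 11/15) = 741 + 88/(-13676/15) = 741 + 88*(-15/13676) = 741 - 330/3419 = 2533149/3419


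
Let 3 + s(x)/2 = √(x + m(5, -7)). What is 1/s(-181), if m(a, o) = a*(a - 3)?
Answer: -1/120 - I*√19/120 ≈ -0.0083333 - 0.036324*I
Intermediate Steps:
m(a, o) = a*(-3 + a)
s(x) = -6 + 2*√(10 + x) (s(x) = -6 + 2*√(x + 5*(-3 + 5)) = -6 + 2*√(x + 5*2) = -6 + 2*√(x + 10) = -6 + 2*√(10 + x))
1/s(-181) = 1/(-6 + 2*√(10 - 181)) = 1/(-6 + 2*√(-171)) = 1/(-6 + 2*(3*I*√19)) = 1/(-6 + 6*I*√19)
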